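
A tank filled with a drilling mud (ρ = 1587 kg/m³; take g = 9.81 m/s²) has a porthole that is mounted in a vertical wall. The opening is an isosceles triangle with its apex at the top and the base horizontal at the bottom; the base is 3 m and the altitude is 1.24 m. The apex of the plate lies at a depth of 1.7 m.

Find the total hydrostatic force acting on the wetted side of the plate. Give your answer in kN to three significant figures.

γ = ρg = 1587 × 9.81 / 1000 = 15.56847 kN/m³.
With the apex up, the centroid sits 2h/3 = 2 × 1.24/3 = 0.826667 m below the apex, so the centroid depth is h_c = 1.7 + 0.826667 = 2.52667 m.
A = ½ × 3 × 1.24 = 1.86 m².
Resultant F = γ·h_c·A = 15.56847 × 2.52667 × 1.86 = 73.1657 kN.

F ≈ 73.2 kN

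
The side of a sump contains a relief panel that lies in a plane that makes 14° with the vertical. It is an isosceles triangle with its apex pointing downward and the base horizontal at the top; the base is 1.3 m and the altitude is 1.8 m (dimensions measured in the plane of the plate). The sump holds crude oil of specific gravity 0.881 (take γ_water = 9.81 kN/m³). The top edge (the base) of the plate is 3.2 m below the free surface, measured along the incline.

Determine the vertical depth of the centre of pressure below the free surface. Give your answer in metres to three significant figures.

γ = 0.881 × 9.81 = 8.64261 kN/m³.
The plate makes 14° with the vertical, i.e. θ = 90° − 14° = 76° to the horizontal. Measuring y along the incline from the free-surface line, vertical depth h = y·sinθ with sinθ = 0.970296.
With the apex down, the centroid sits h/3 = 1.8/3 = 0.6 m below the base (the top edge), so y_c = 3.2 + 0.6 = 3.8 m and h_c = 3.8 × 0.970296 = 3.68712 m.
A = ½ × 1.3 × 1.8 = 1.17 m².
Resultant F = γ·h_c·A = 8.64261 × 3.68712 × 1.17 = 37.2836 kN.
I_c = b·h³/36 = 1.3 × 1.8³/36 = 0.2106 m⁴.
Centre of pressure: y_p = y_c + I_c/(y_c·A) = 3.8 + 0.2106/(3.8 × 1.17) = 3.8 + 0.0473684 = 3.84737 m along the plane.
Vertically, h_p = y_p·sinθ = 3.84737 × 0.970296 = 3.73309 m.

h_p = 3.73 m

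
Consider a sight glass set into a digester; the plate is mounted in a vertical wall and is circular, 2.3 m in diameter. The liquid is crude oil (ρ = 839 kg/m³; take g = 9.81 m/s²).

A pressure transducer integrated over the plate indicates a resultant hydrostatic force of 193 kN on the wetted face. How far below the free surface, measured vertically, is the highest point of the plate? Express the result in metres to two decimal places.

γ = ρg = 839 × 9.81 / 1000 = 8.23059 kN/m³.
A = π(1.15)² = 4.15476 m².
From F = γ·h_c·A, the centroid depth is h_c = 193/(8.23059 × 4.15476) = 5.64391 m.
The centroid is at the centre, 1.15 m below the top of the plate, so the highest point sits at h_top = 5.64391 − 1.15 = 4.49391 m below the surface.

d_top ≈ 4.49 m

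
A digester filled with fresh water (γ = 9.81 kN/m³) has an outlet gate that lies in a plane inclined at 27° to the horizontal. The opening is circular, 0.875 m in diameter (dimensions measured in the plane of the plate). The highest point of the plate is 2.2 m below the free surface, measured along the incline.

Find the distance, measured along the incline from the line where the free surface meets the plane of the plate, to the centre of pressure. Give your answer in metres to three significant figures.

y_p = 2.66 m

γ = 9.81 kN/m³.
Let θ = 27° be the plate's angle to the horizontal; measure y along the incline from where the plane meets the free surface. Vertical depth h = y·sinθ with sinθ = 0.453990.
The centroid is at the centre, 0.4375 m below the top of the plate, so y_c = 2.2 + 0.4375 = 2.6375 m and h_c = 2.6375 × 0.453990 = 1.1974 m.
A = π(0.4375)² = 0.60132 m².
Resultant F = γ·h_c·A = 9.81 × 1.1974 × 0.60132 = 7.0634 kN.
I_c = πr⁴/4 = π × 0.4375⁴/4 = 0.0287741 m⁴.
Centre of pressure: y_p = y_c + I_c/(y_c·A) = 2.6375 + 0.0287741/(2.6375 × 0.60132) = 2.6375 + 0.0181428 = 2.65564 m along the plane.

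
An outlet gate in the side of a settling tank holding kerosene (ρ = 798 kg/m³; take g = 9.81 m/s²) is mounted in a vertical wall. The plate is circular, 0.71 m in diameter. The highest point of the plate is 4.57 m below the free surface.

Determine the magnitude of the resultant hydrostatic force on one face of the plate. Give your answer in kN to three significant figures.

γ = ρg = 798 × 9.81 / 1000 = 7.82838 kN/m³.
The centroid is at the centre, 0.355 m below the top of the plate, so the centroid depth is h_c = 4.57 + 0.355 = 4.925 m.
A = π(0.355)² = 0.395919 m².
Resultant F = γ·h_c·A = 7.82838 × 4.925 × 0.395919 = 15.2646 kN.

F ≈ 15.3 kN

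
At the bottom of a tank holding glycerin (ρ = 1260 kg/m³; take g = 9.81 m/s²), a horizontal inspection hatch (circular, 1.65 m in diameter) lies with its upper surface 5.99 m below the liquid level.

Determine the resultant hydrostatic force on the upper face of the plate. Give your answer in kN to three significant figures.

γ = ρg = 1260 × 9.81 / 1000 = 12.3606 kN/m³.
The plate is horizontal, so pressure is uniform at p = γ·h = 12.3606 × 5.99 = 74.04 kN/m².
A = π(0.825)² = 2.13825 m².
F = p·A = 74.04 × 2.13825 = 158.316 kN.

F ≈ 158 kN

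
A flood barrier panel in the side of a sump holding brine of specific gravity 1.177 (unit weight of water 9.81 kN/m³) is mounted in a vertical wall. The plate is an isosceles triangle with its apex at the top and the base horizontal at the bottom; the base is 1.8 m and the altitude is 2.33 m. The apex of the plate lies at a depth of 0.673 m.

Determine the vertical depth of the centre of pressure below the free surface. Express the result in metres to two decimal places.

h_p = 2.36 m

γ = 1.177 × 9.81 = 11.54637 kN/m³.
With the apex up, the centroid sits 2h/3 = 2 × 2.33/3 = 1.55333 m below the apex, so the centroid depth is h_c = 0.673 + 1.55333 = 2.22633 m.
A = ½ × 1.8 × 2.33 = 2.097 m².
Resultant F = γ·h_c·A = 11.54637 × 2.22633 × 2.097 = 53.9055 kN.
I_c = b·h³/36 = 1.8 × 2.33³/36 = 0.632467 m⁴.
Centre of pressure: y_p = y_c + I_c/(y_c·A) = 2.22633 + 0.632467/(2.22633 × 2.097) = 2.22633 + 0.135472 = 2.3618 m along the plane.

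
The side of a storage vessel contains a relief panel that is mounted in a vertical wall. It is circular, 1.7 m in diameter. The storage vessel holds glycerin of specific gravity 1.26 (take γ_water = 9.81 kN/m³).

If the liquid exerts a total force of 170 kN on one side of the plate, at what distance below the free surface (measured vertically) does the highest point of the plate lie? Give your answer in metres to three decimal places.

d_top ≈ 5.209 m

γ = 1.26 × 9.81 = 12.3606 kN/m³.
A = π(0.85)² = 2.2698 m².
From F = γ·h_c·A, the centroid depth is h_c = 170/(12.3606 × 2.2698) = 6.05929 m.
The centroid is at the centre, 0.85 m below the top of the plate, so the highest point sits at h_top = 6.05929 − 0.85 = 5.20929 m below the surface.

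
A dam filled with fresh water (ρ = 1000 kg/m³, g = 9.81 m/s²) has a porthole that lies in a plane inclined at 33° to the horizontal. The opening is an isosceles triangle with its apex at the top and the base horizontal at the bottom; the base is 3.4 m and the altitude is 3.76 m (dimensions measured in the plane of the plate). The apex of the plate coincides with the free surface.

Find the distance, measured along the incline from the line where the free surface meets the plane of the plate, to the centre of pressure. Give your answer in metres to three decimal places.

y_p = 2.820 m

γ = ρg = 1000 × 9.81 = 9810 N/m³ = 9.81 kN/m³.
Let θ = 33° be the plate's angle to the horizontal; measure y along the incline from where the plane meets the free surface. Vertical depth h = y·sinθ with sinθ = 0.544639.
With the apex up, the centroid sits 2h/3 = 2 × 3.76/3 = 2.50667 m below the apex, so y_c = 2.50667 m and h_c = 2.50667 × 0.544639 = 1.36523 m.
A = ½ × 3.4 × 3.76 = 6.392 m².
Resultant F = γ·h_c·A = 9.81 × 1.36523 × 6.392 = 85.6075 kN.
I_c = b·h³/36 = 3.4 × 3.76³/36 = 5.02042 m⁴.
Centre of pressure: y_p = y_c + I_c/(y_c·A) = 2.50667 + 5.02042/(2.50667 × 6.392) = 2.50667 + 0.313333 = 2.82 m along the plane.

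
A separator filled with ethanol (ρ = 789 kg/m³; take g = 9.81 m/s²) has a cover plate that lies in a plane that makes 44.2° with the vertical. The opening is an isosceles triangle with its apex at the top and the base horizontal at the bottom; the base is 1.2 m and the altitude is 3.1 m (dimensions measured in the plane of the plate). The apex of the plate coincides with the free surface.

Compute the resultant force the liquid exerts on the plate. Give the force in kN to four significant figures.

γ = ρg = 789 × 9.81 / 1000 = 7.74009 kN/m³.
The plate makes 44.2° with the vertical, i.e. θ = 90° − 44.2° = 45.8° to the horizontal. Measuring y along the incline from the free-surface line, vertical depth h = y·sinθ with sinθ = 0.716911.
With the apex up, the centroid sits 2h/3 = 2 × 3.1/3 = 2.06667 m below the apex, so y_c = 2.06667 m and h_c = 2.06667 × 0.716911 = 1.48162 m.
A = ½ × 1.2 × 3.1 = 1.86 m².
Resultant F = γ·h_c·A = 7.74009 × 1.48162 × 1.86 = 21.3302 kN.

F ≈ 21.33 kN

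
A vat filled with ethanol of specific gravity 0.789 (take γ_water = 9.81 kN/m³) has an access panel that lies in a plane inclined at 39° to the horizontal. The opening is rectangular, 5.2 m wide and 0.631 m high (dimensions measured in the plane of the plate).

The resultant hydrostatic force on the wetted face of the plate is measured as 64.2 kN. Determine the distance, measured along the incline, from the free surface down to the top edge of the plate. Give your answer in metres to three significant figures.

y_top ≈ 3.70 m

γ = 0.789 × 9.81 = 7.74009 kN/m³.
A = 5.2 × 0.631 = 3.2812 m².
From F = γ·h_c·A, the centroid depth is h_c = 64.2/(7.74009 × 3.2812) = 2.52788 m.
Let θ = 39° be the plate's angle to the horizontal; measure y along the incline from where the plane meets the free surface. Vertical depth h = y·sinθ with sinθ = 0.629320.
Along the incline, y_c = h_c/sinθ = 2.52788/0.629320 = 4.01684 m.
The centroid lies 0.631/2 = 0.3155 m below the top edge, so the top edge sits at y_top = 4.01684 − 0.3155 = 3.70134 m along the incline.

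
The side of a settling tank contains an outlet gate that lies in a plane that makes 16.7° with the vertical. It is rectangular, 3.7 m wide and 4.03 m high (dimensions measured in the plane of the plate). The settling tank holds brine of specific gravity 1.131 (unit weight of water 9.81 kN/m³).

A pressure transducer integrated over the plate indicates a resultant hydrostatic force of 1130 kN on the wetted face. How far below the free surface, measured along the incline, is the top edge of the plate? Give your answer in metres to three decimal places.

y_top ≈ 5.116 m

γ = 1.131 × 9.81 = 11.09511 kN/m³.
A = 3.7 × 4.03 = 14.911 m².
From F = γ·h_c·A, the centroid depth is h_c = 1130/(11.09511 × 14.911) = 6.8303 m.
The plate makes 16.7° with the vertical, i.e. θ = 90° − 16.7° = 73.3° to the horizontal. Measuring y along the incline from the free-surface line, vertical depth h = y·sinθ with sinθ = 0.957822.
Along the incline, y_c = h_c/sinθ = 6.8303/0.957822 = 7.13107 m.
The centroid lies 4.03/2 = 2.015 m below the top edge, so the top edge sits at y_top = 7.13107 − 2.015 = 5.11607 m along the incline.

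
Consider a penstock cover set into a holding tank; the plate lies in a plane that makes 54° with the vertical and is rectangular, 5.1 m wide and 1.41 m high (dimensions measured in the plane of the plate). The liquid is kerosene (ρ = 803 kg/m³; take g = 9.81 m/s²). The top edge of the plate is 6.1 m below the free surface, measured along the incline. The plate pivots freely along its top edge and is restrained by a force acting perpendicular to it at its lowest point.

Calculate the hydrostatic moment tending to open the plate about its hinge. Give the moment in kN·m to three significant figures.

γ = ρg = 803 × 9.81 / 1000 = 7.87743 kN/m³.
The plate makes 54° with the vertical, i.e. θ = 90° − 54° = 36° to the horizontal. Measuring y along the incline from the free-surface line, vertical depth h = y·sinθ with sinθ = 0.587785.
The centroid lies 1.41/2 = 0.705 m below the top edge, so y_c = 6.1 + 0.705 = 6.805 m and h_c = 6.805 × 0.587785 = 3.99988 m.
A = 5.1 × 1.41 = 7.191 m².
Resultant F = γ·h_c·A = 7.87743 × 3.99988 × 7.191 = 226.58 kN.
I_c = b·h³/12 = 5.1 × 1.41³/12 = 1.19137 m⁴.
Centre of pressure: y_p = y_c + I_c/(y_c·A) = 6.805 + 1.19137/(6.805 × 7.191) = 6.805 + 0.0243461 = 6.82935 m along the plane.
The resultant acts 0.705 + 0.0243461 = 0.729346 m (along the plate) below the hinge at the top edge, so the moment about the hinge is M = F × 0.729346 = 226.58 × 0.729346 = 165.255 kN·m.

M ≈ 165 kN·m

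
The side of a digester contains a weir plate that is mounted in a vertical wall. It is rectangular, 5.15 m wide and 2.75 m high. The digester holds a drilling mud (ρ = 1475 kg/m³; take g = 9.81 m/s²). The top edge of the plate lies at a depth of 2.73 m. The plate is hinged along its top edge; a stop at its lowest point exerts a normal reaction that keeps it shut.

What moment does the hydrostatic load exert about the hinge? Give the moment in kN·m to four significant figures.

M ≈ 1286 kN·m

γ = ρg = 1475 × 9.81 / 1000 = 14.46975 kN/m³.
The centroid lies 2.75/2 = 1.375 m below the top edge, so the centroid depth is h_c = 2.73 + 1.375 = 4.105 m.
A = 5.15 × 2.75 = 14.1625 m².
Resultant F = γ·h_c·A = 14.46975 × 4.105 × 14.1625 = 841.229 kN.
I_c = b·h³/12 = 5.15 × 2.75³/12 = 8.92533 m⁴.
Centre of pressure: y_p = y_c + I_c/(y_c·A) = 4.105 + 8.92533/(4.105 × 14.1625) = 4.105 + 0.153522 = 4.25852 m along the plane.
The resultant acts 1.375 + 0.153522 = 1.52852 m (along the plate) below the hinge at the top edge, so the moment about the hinge is M = F × 1.52852 = 841.229 × 1.52852 = 1285.84 kN·m.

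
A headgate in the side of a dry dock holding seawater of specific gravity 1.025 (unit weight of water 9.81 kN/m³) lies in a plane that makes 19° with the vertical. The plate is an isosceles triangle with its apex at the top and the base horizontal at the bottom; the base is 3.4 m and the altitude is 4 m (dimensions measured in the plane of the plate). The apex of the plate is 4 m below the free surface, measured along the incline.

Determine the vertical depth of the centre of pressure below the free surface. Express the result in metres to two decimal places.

h_p = 6.43 m

γ = 1.025 × 9.81 = 10.05525 kN/m³.
The plate makes 19° with the vertical, i.e. θ = 90° − 19° = 71° to the horizontal. Measuring y along the incline from the free-surface line, vertical depth h = y·sinθ with sinθ = 0.945519.
With the apex up, the centroid sits 2h/3 = 2 × 4/3 = 2.66667 m below the apex, so y_c = 4 + 2.66667 = 6.66667 m and h_c = 6.66667 × 0.945519 = 6.30346 m.
A = ½ × 3.4 × 4 = 6.8 m².
Resultant F = γ·h_c·A = 10.05525 × 6.30346 × 6.8 = 431.003 kN.
I_c = b·h³/36 = 3.4 × 4³/36 = 6.04444 m⁴.
Centre of pressure: y_p = y_c + I_c/(y_c·A) = 6.66667 + 6.04444/(6.66667 × 6.8) = 6.66667 + 0.133333 = 6.8 m along the plane.
Vertically, h_p = y_p·sinθ = 6.8 × 0.945519 = 6.42953 m.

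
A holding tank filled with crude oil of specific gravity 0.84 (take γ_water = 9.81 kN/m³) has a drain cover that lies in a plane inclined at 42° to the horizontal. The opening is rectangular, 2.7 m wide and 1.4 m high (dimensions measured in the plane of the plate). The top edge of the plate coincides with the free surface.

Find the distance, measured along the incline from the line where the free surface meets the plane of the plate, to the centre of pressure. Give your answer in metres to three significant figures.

γ = 0.84 × 9.81 = 8.2404 kN/m³.
Let θ = 42° be the plate's angle to the horizontal; measure y along the incline from where the plane meets the free surface. Vertical depth h = y·sinθ with sinθ = 0.669131.
The centroid lies 1.4/2 = 0.7 m below the top edge, so y_c = 0.7 m and h_c = 0.7 × 0.669131 = 0.468392 m.
A = 2.7 × 1.4 = 3.78 m².
Resultant F = γ·h_c·A = 8.2404 × 0.468392 × 3.78 = 14.5898 kN.
I_c = b·h³/12 = 2.7 × 1.4³/12 = 0.6174 m⁴.
Centre of pressure: y_p = y_c + I_c/(y_c·A) = 0.7 + 0.6174/(0.7 × 3.78) = 0.7 + 0.233333 = 0.933333 m along the plane.

y_p = 0.933 m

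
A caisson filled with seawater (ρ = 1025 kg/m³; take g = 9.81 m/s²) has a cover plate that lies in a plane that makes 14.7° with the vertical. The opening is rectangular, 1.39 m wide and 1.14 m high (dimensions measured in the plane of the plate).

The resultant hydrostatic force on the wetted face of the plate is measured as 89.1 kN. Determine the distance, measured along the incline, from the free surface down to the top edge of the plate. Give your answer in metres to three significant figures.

y_top ≈ 5.21 m

γ = ρg = 1025 × 9.81 / 1000 = 10.05525 kN/m³.
A = 1.39 × 1.14 = 1.5846 m².
From F = γ·h_c·A, the centroid depth is h_c = 89.1/(10.05525 × 1.5846) = 5.59197 m.
The plate makes 14.7° with the vertical, i.e. θ = 90° − 14.7° = 75.3° to the horizontal. Measuring y along the incline from the free-surface line, vertical depth h = y·sinθ with sinθ = 0.967268.
Along the incline, y_c = h_c/sinθ = 5.59197/0.967268 = 5.7812 m.
The centroid lies 1.14/2 = 0.57 m below the top edge, so the top edge sits at y_top = 5.7812 − 0.57 = 5.2112 m along the incline.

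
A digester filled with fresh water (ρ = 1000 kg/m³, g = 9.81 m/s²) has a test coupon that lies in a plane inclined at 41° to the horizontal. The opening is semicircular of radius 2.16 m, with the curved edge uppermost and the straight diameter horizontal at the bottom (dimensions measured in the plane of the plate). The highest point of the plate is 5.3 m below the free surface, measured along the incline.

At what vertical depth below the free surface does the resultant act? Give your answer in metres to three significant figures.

γ = ρg = 1000 × 9.81 = 9810 N/m³ = 9.81 kN/m³.
Let θ = 41° be the plate's angle to the horizontal; measure y along the incline from where the plane meets the free surface. Vertical depth h = y·sinθ with sinθ = 0.656059.
The centroid lies 4r/(3π) = 0.916732 m above the diameter, so r − 4r/(3π) = 2.16 − 0.916732 = 1.24327 m below the topmost point, so y_c = 5.3 + 1.24327 = 6.54327 m and h_c = 6.54327 × 0.656059 = 4.29277 m.
A = πr²/2 = π × 2.16²/2 = 7.32871 m².
Resultant F = γ·h_c·A = 9.81 × 4.29277 × 7.32871 = 308.627 kN.
I_c = (π/8 − 8/(9π))·r⁴ = 0.109757 × 2.16⁴ = 2.38917 m⁴.
Centre of pressure: y_p = y_c + I_c/(y_c·A) = 6.54327 + 2.38917/(6.54327 × 7.32871) = 6.54327 + 0.0498224 = 6.59309 m along the plane.
Vertically, h_p = y_p·sinθ = 6.59309 × 0.656059 = 4.32546 m.

h_p = 4.33 m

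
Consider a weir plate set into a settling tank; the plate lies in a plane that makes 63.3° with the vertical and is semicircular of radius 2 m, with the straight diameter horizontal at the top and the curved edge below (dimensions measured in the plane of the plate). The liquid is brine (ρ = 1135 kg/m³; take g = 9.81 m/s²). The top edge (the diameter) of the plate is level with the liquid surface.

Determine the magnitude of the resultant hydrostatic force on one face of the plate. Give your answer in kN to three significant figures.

F ≈ 26.7 kN

γ = ρg = 1135 × 9.81 / 1000 = 11.13435 kN/m³.
The plate makes 63.3° with the vertical, i.e. θ = 90° − 63.3° = 26.7° to the horizontal. Measuring y along the incline from the free-surface line, vertical depth h = y·sinθ with sinθ = 0.449319.
The centroid of a semicircle lies 4r/(3π) = 0.848826 m from the diameter, here below the top edge, so y_c = 0.848826 m and h_c = 0.848826 × 0.449319 = 0.381394 m.
A = πr²/2 = π × 2²/2 = 6.28319 m².
Resultant F = γ·h_c·A = 11.13435 × 0.381394 × 6.28319 = 26.682 kN.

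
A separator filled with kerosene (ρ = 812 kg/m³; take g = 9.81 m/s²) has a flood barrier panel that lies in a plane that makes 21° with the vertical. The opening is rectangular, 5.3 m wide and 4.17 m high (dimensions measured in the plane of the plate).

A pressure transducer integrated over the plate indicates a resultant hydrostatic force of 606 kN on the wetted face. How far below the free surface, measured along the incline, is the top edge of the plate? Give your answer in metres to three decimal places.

y_top ≈ 1.602 m

γ = ρg = 812 × 9.81 / 1000 = 7.96572 kN/m³.
A = 5.3 × 4.17 = 22.101 m².
From F = γ·h_c·A, the centroid depth is h_c = 606/(7.96572 × 22.101) = 3.4422 m.
The plate makes 21° with the vertical, i.e. θ = 90° − 21° = 69° to the horizontal. Measuring y along the incline from the free-surface line, vertical depth h = y·sinθ with sinθ = 0.933580.
Along the incline, y_c = h_c/sinθ = 3.4422/0.933580 = 3.6871 m.
The centroid lies 4.17/2 = 2.085 m below the top edge, so the top edge sits at y_top = 3.6871 − 2.085 = 1.6021 m along the incline.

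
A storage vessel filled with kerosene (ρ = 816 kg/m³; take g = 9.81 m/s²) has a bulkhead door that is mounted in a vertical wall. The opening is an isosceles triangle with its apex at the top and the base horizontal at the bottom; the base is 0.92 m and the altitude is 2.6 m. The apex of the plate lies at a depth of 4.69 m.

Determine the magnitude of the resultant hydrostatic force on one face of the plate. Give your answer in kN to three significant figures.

γ = ρg = 816 × 9.81 / 1000 = 8.00496 kN/m³.
With the apex up, the centroid sits 2h/3 = 2 × 2.6/3 = 1.73333 m below the apex, so the centroid depth is h_c = 4.69 + 1.73333 = 6.42333 m.
A = ½ × 0.92 × 2.6 = 1.196 m².
Resultant F = γ·h_c·A = 8.00496 × 6.42333 × 1.196 = 61.4965 kN.

F ≈ 61.5 kN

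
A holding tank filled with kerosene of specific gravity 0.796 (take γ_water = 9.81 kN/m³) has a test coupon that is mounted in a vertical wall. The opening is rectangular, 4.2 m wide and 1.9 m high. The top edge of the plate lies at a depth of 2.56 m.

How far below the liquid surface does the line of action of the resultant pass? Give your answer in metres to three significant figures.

γ = 0.796 × 9.81 = 7.80876 kN/m³.
The centroid lies 1.9/2 = 0.95 m below the top edge, so the centroid depth is h_c = 2.56 + 0.95 = 3.51 m.
A = 4.2 × 1.9 = 7.98 m².
Resultant F = γ·h_c·A = 7.80876 × 3.51 × 7.98 = 218.722 kN.
I_c = b·h³/12 = 4.2 × 1.9³/12 = 2.40065 m⁴.
Centre of pressure: y_p = y_c + I_c/(y_c·A) = 3.51 + 2.40065/(3.51 × 7.98) = 3.51 + 0.0857075 = 3.59571 m along the plane.

h_p = 3.60 m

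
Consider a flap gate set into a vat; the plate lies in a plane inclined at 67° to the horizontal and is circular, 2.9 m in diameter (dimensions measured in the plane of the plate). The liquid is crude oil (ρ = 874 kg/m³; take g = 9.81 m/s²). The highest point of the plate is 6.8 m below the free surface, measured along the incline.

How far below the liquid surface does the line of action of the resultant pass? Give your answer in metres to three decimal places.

γ = ρg = 874 × 9.81 / 1000 = 8.57394 kN/m³.
Let θ = 67° be the plate's angle to the horizontal; measure y along the incline from where the plane meets the free surface. Vertical depth h = y·sinθ with sinθ = 0.920505.
The centroid is at the centre, 1.45 m below the top of the plate, so y_c = 6.8 + 1.45 = 8.25 m and h_c = 8.25 × 0.920505 = 7.59417 m.
A = π(1.45)² = 6.6052 m².
Resultant F = γ·h_c·A = 8.57394 × 7.59417 × 6.6052 = 430.078 kN.
I_c = πr⁴/4 = π × 1.45⁴/4 = 3.47186 m⁴.
Centre of pressure: y_p = y_c + I_c/(y_c·A) = 8.25 + 3.47186/(8.25 × 6.6052) = 8.25 + 0.0637122 = 8.31371 m along the plane.
Vertically, h_p = y_p·sinθ = 8.31371 × 0.920505 = 7.65281 m.

h_p = 7.653 m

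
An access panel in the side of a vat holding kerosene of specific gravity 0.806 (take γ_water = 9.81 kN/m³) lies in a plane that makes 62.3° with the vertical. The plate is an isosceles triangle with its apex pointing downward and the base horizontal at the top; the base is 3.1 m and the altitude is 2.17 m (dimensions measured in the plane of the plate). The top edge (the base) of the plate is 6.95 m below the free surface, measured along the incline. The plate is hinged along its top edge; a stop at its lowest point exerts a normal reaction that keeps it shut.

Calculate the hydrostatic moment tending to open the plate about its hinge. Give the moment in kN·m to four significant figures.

γ = 0.806 × 9.81 = 7.90686 kN/m³.
The plate makes 62.3° with the vertical, i.e. θ = 90° − 62.3° = 27.7° to the horizontal. Measuring y along the incline from the free-surface line, vertical depth h = y·sinθ with sinθ = 0.464842.
With the apex down, the centroid sits h/3 = 2.17/3 = 0.723333 m below the base (the top edge), so y_c = 6.95 + 0.723333 = 7.67333 m and h_c = 7.67333 × 0.464842 = 3.56689 m.
A = ½ × 3.1 × 2.17 = 3.3635 m².
Resultant F = γ·h_c·A = 7.90686 × 3.56689 × 3.3635 = 94.8605 kN.
I_c = b·h³/36 = 3.1 × 2.17³/36 = 0.87991 m⁴.
Centre of pressure: y_p = y_c + I_c/(y_c·A) = 7.67333 + 0.87991/(7.67333 × 3.3635) = 7.67333 + 0.0340928 = 7.70742 m along the plane.
The resultant acts 0.723333 + 0.0340928 = 0.757426 m (along the plate) below the hinge at the top edge, so the moment about the hinge is M = F × 0.757426 = 94.8605 × 0.757426 = 71.8498 kN·m.

M ≈ 71.85 kN·m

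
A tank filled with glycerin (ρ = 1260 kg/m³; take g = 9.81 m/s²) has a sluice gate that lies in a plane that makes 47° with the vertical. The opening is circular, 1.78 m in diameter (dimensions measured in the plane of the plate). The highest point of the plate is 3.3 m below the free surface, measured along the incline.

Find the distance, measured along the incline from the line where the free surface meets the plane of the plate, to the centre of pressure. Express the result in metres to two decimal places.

y_p = 4.24 m

γ = ρg = 1260 × 9.81 / 1000 = 12.3606 kN/m³.
The plate makes 47° with the vertical, i.e. θ = 90° − 47° = 43° to the horizontal. Measuring y along the incline from the free-surface line, vertical depth h = y·sinθ with sinθ = 0.681998.
The centroid is at the centre, 0.89 m below the top of the plate, so y_c = 3.3 + 0.89 = 4.19 m and h_c = 4.19 × 0.681998 = 2.85757 m.
A = π(0.89)² = 2.48846 m².
Resultant F = γ·h_c·A = 12.3606 × 2.85757 × 2.48846 = 87.8956 kN.
I_c = πr⁴/4 = π × 0.89⁴/4 = 0.492776 m⁴.
Centre of pressure: y_p = y_c + I_c/(y_c·A) = 4.19 + 0.492776/(4.19 × 2.48846) = 4.19 + 0.0472612 = 4.23726 m along the plane.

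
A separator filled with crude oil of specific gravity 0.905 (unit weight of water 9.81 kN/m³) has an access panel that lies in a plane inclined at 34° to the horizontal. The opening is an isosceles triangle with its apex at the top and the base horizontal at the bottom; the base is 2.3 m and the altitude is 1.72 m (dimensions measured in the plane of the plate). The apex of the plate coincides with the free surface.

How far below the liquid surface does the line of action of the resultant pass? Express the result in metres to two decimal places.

γ = 0.905 × 9.81 = 8.87805 kN/m³.
Let θ = 34° be the plate's angle to the horizontal; measure y along the incline from where the plane meets the free surface. Vertical depth h = y·sinθ with sinθ = 0.559193.
With the apex up, the centroid sits 2h/3 = 2 × 1.72/3 = 1.14667 m below the apex, so y_c = 1.14667 m and h_c = 1.14667 × 0.559193 = 0.64121 m.
A = ½ × 2.3 × 1.72 = 1.978 m².
Resultant F = γ·h_c·A = 8.87805 × 0.64121 × 1.978 = 11.2601 kN.
I_c = b·h³/36 = 2.3 × 1.72³/36 = 0.325095 m⁴.
Centre of pressure: y_p = y_c + I_c/(y_c·A) = 1.14667 + 0.325095/(1.14667 × 1.978) = 1.14667 + 0.143333 = 1.29 m along the plane.
Vertically, h_p = y_p·sinθ = 1.29 × 0.559193 = 0.721359 m.

h_p = 0.72 m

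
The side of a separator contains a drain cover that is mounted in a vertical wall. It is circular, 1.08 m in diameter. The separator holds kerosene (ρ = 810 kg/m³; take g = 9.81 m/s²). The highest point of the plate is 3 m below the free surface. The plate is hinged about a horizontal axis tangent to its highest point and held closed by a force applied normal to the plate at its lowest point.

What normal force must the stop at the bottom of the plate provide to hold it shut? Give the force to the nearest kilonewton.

γ = ρg = 810 × 9.81 / 1000 = 7.9461 kN/m³.
The centroid is at the centre, 0.54 m below the top of the plate, so the centroid depth is h_c = 3 + 0.54 = 3.54 m.
A = π(0.54)² = 0.916088 m².
Resultant F = γ·h_c·A = 7.9461 × 3.54 × 0.916088 = 25.7688 kN.
I_c = πr⁴/4 = π × 0.54⁴/4 = 0.0667828 m⁴.
Centre of pressure: y_p = y_c + I_c/(y_c·A) = 3.54 + 0.0667828/(3.54 × 0.916088) = 3.54 + 0.0205932 = 3.56059 m along the plane.
The resultant acts 0.54 + 0.0205932 = 0.560593 m (along the plate) below the hinge at the top edge, so the moment about the hinge is M = F × 0.560593 = 25.7688 × 0.560593 = 14.4458 kN·m.
A normal force at the bottom, 1.08 m from the hinge, must supply this moment: P = 14.4458/1.08 = 13.3757 kN.

P ≈ 13 kN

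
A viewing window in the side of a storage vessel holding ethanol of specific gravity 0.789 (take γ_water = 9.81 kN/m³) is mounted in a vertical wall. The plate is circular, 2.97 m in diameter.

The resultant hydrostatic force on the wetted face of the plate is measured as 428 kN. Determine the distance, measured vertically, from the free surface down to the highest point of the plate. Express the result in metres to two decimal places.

γ = 0.789 × 9.81 = 7.74009 kN/m³.
A = π(1.485)² = 6.92792 m².
From F = γ·h_c·A, the centroid depth is h_c = 428/(7.74009 × 6.92792) = 7.98169 m.
The centroid is at the centre, 1.485 m below the top of the plate, so the highest point sits at h_top = 7.98169 − 1.485 = 6.49669 m below the surface.

d_top ≈ 6.50 m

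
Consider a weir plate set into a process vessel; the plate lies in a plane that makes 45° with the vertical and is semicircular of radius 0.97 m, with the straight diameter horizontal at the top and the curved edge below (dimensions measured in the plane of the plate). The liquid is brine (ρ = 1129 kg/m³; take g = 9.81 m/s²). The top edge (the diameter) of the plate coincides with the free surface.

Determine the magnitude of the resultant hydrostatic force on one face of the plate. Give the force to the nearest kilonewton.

F ≈ 5 kN

γ = ρg = 1129 × 9.81 / 1000 = 11.07549 kN/m³.
The plate makes 45° with the vertical, i.e. θ = 90° − 45° = 45° to the horizontal. Measuring y along the incline from the free-surface line, vertical depth h = y·sinθ with sinθ = 0.707107.
The centroid of a semicircle lies 4r/(3π) = 0.411681 m from the diameter, here below the top edge, so y_c = 0.411681 m and h_c = 0.411681 × 0.707107 = 0.291103 m.
A = πr²/2 = π × 0.97²/2 = 1.47796 m².
Resultant F = γ·h_c·A = 11.07549 × 0.291103 × 1.47796 = 4.7651 kN.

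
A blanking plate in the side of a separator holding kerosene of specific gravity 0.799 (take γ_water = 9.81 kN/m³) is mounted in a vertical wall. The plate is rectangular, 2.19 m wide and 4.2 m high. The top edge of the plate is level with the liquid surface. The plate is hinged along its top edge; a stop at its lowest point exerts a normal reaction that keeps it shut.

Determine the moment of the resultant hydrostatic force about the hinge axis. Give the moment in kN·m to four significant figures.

M ≈ 423.9 kN·m

γ = 0.799 × 9.81 = 7.83819 kN/m³.
The centroid lies 4.2/2 = 2.1 m below the top edge, so the centroid depth is h_c = 2.1 m.
A = 2.19 × 4.2 = 9.198 m².
Resultant F = γ·h_c·A = 7.83819 × 2.1 × 9.198 = 151.401 kN.
I_c = b·h³/12 = 2.19 × 4.2³/12 = 13.5211 m⁴.
Centre of pressure: y_p = y_c + I_c/(y_c·A) = 2.1 + 13.5211/(2.1 × 9.198) = 2.1 + 0.700002 = 2.8 m along the plane.
The resultant acts 2.1 + 0.700002 = 2.8 m (along the plate) below the hinge at the top edge, so the moment about the hinge is M = F × 2.8 = 151.401 × 2.8 = 423.923 kN·m.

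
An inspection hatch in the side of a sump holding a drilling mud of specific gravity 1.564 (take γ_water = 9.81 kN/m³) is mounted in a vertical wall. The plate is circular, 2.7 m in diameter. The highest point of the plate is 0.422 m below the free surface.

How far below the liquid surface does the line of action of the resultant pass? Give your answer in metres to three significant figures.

h_p = 2.03 m

γ = 1.564 × 9.81 = 15.34284 kN/m³.
The centroid is at the centre, 1.35 m below the top of the plate, so the centroid depth is h_c = 0.422 + 1.35 = 1.772 m.
A = π(1.35)² = 5.72555 m².
Resultant F = γ·h_c·A = 15.34284 × 1.772 × 5.72555 = 155.663 kN.
I_c = πr⁴/4 = π × 1.35⁴/4 = 2.6087 m⁴.
Centre of pressure: y_p = y_c + I_c/(y_c·A) = 1.772 + 2.6087/(1.772 × 5.72555) = 1.772 + 0.257124 = 2.02912 m along the plane.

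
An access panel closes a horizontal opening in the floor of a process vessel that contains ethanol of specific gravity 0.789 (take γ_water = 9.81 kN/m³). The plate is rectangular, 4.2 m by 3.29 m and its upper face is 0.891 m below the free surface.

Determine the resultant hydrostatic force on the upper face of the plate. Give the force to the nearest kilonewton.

γ = 0.789 × 9.81 = 7.74009 kN/m³.
The plate is horizontal, so pressure is uniform at p = γ·h = 7.74009 × 0.891 = 6.89642 kN/m².
A = 4.2 × 3.29 = 13.818 m².
F = p·A = 6.89642 × 13.818 = 95.2947 kN.

F ≈ 95 kN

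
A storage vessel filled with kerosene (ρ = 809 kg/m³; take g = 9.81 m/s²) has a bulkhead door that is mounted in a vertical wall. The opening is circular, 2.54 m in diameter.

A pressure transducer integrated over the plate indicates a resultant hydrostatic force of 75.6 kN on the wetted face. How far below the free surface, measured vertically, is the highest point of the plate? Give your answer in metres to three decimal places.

γ = ρg = 809 × 9.81 / 1000 = 7.93629 kN/m³.
A = π(1.27)² = 5.06707 m².
From F = γ·h_c·A, the centroid depth is h_c = 75.6/(7.93629 × 5.06707) = 1.87995 m.
The centroid is at the centre, 1.27 m below the top of the plate, so the highest point sits at h_top = 1.87995 − 1.27 = 0.60995 m below the surface.

d_top ≈ 0.610 m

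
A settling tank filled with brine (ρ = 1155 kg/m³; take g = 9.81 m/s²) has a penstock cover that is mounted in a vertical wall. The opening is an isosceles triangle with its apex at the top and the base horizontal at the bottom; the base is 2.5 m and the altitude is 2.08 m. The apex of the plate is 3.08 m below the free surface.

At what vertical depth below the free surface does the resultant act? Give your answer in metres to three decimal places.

γ = ρg = 1155 × 9.81 / 1000 = 11.33055 kN/m³.
With the apex up, the centroid sits 2h/3 = 2 × 2.08/3 = 1.38667 m below the apex, so the centroid depth is h_c = 3.08 + 1.38667 = 4.46667 m.
A = ½ × 2.5 × 2.08 = 2.6 m².
Resultant F = γ·h_c·A = 11.33055 × 4.46667 × 2.6 = 131.586 kN.
I_c = b·h³/36 = 2.5 × 2.08³/36 = 0.624924 m⁴.
Centre of pressure: y_p = y_c + I_c/(y_c·A) = 4.46667 + 0.624924/(4.46667 × 2.6) = 4.46667 + 0.0538109 = 4.52048 m along the plane.

h_p = 4.520 m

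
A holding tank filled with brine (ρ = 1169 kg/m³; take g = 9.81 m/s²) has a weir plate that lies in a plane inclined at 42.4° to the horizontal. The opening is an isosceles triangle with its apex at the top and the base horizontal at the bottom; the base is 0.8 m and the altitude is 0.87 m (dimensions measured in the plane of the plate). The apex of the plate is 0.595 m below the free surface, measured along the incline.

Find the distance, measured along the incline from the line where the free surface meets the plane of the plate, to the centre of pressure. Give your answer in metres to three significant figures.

y_p = 1.21 m

γ = ρg = 1169 × 9.81 / 1000 = 11.46789 kN/m³.
Let θ = 42.4° be the plate's angle to the horizontal; measure y along the incline from where the plane meets the free surface. Vertical depth h = y·sinθ with sinθ = 0.674302.
With the apex up, the centroid sits 2h/3 = 2 × 0.87/3 = 0.58 m below the apex, so y_c = 0.595 + 0.58 = 1.175 m and h_c = 1.175 × 0.674302 = 0.792305 m.
A = ½ × 0.8 × 0.87 = 0.348 m².
Resultant F = γ·h_c·A = 11.46789 × 0.792305 × 0.348 = 3.16195 kN.
I_c = b·h³/36 = 0.8 × 0.87³/36 = 0.0146334 m⁴.
Centre of pressure: y_p = y_c + I_c/(y_c·A) = 1.175 + 0.0146334/(1.175 × 0.348) = 1.175 + 0.0357872 = 1.21079 m along the plane.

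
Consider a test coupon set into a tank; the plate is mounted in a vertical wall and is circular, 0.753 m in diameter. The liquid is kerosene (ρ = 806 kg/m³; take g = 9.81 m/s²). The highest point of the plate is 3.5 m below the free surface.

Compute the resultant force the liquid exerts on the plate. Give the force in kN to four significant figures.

F ≈ 13.65 kN

γ = ρg = 806 × 9.81 / 1000 = 7.90686 kN/m³.
The centroid is at the centre, 0.3765 m below the top of the plate, so the centroid depth is h_c = 3.5 + 0.3765 = 3.8765 m.
A = π(0.3765)² = 0.445328 m².
Resultant F = γ·h_c·A = 7.90686 × 3.8765 × 0.445328 = 13.6497 kN.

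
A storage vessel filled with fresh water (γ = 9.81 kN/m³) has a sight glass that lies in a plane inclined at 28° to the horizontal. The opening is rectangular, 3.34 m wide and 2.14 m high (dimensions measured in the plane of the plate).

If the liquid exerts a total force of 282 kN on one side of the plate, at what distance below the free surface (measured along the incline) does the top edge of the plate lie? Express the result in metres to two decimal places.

γ = 9.81 kN/m³.
A = 3.34 × 2.14 = 7.1476 m².
From F = γ·h_c·A, the centroid depth is h_c = 282/(9.81 × 7.1476) = 4.02179 m.
Let θ = 28° be the plate's angle to the horizontal; measure y along the incline from where the plane meets the free surface. Vertical depth h = y·sinθ with sinθ = 0.469472.
Along the incline, y_c = h_c/sinθ = 4.02179/0.469472 = 8.56662 m.
The centroid lies 2.14/2 = 1.07 m below the top edge, so the top edge sits at y_top = 8.56662 − 1.07 = 7.49662 m along the incline.

y_top ≈ 7.50 m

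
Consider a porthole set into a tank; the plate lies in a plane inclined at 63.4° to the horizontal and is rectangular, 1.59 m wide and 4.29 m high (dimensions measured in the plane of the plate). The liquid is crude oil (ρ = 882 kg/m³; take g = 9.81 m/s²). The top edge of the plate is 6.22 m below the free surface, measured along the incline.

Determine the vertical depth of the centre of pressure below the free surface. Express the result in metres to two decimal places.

γ = ρg = 882 × 9.81 / 1000 = 8.65242 kN/m³.
Let θ = 63.4° be the plate's angle to the horizontal; measure y along the incline from where the plane meets the free surface. Vertical depth h = y·sinθ with sinθ = 0.894154.
The centroid lies 4.29/2 = 2.145 m below the top edge, so y_c = 6.22 + 2.145 = 8.365 m and h_c = 8.365 × 0.894154 = 7.4796 m.
A = 1.59 × 4.29 = 6.8211 m².
Resultant F = γ·h_c·A = 8.65242 × 7.4796 × 6.8211 = 441.439 kN.
I_c = b·h³/12 = 1.59 × 4.29³/12 = 10.4614 m⁴.
Centre of pressure: y_p = y_c + I_c/(y_c·A) = 8.365 + 10.4614/(8.365 × 6.8211) = 8.365 + 0.183345 = 8.54834 m along the plane.
Vertically, h_p = y_p·sinθ = 8.54834 × 0.894154 = 7.64353 m.

h_p = 7.64 m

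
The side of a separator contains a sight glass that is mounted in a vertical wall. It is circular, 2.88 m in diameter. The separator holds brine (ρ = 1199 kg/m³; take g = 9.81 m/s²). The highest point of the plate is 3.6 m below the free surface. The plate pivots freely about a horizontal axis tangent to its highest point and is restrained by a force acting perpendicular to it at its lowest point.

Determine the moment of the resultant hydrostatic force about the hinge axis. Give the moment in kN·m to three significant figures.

γ = ρg = 1199 × 9.81 / 1000 = 11.76219 kN/m³.
The centroid is at the centre, 1.44 m below the top of the plate, so the centroid depth is h_c = 3.6 + 1.44 = 5.04 m.
A = π(1.44)² = 6.51441 m².
Resultant F = γ·h_c·A = 11.76219 × 5.04 × 6.51441 = 386.184 kN.
I_c = πr⁴/4 = π × 1.44⁴/4 = 3.37707 m⁴.
Centre of pressure: y_p = y_c + I_c/(y_c·A) = 5.04 + 3.37707/(5.04 × 6.51441) = 5.04 + 0.102857 = 5.14286 m along the plane.
The resultant acts 1.44 + 0.102857 = 1.54286 m (along the plate) below the hinge at the top edge, so the moment about the hinge is M = F × 1.54286 = 386.184 × 1.54286 = 595.828 kN·m.

M ≈ 596 kN·m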